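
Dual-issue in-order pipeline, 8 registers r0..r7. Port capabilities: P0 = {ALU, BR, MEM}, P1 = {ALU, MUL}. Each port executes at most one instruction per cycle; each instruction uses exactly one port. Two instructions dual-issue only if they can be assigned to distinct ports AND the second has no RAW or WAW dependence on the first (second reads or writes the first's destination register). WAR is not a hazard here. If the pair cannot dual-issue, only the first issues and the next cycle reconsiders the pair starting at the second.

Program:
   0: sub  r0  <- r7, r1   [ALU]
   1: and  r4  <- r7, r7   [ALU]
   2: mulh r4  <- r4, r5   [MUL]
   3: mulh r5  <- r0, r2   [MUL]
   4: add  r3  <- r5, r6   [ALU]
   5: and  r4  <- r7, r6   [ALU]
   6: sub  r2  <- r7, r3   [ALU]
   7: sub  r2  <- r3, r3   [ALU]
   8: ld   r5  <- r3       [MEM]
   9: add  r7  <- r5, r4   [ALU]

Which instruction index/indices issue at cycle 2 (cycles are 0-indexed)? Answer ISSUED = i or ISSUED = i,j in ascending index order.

ISSUED = 3

  cy0 -> i0,i1 (sub.ALU and.ALU) dual
  cy1 -> i2 (mulh.MUL) no-port MUL/MUL
  cy2 -> i3 (mulh.MUL) RAW r5
  cy3 -> i4,i5 (add.ALU and.ALU) dual
  cy4 -> i6 (sub.ALU) WAW r2
  cy5 -> i7,i8 (sub.ALU ld.MEM) dual
  cy6 -> i9 (add.ALU) tail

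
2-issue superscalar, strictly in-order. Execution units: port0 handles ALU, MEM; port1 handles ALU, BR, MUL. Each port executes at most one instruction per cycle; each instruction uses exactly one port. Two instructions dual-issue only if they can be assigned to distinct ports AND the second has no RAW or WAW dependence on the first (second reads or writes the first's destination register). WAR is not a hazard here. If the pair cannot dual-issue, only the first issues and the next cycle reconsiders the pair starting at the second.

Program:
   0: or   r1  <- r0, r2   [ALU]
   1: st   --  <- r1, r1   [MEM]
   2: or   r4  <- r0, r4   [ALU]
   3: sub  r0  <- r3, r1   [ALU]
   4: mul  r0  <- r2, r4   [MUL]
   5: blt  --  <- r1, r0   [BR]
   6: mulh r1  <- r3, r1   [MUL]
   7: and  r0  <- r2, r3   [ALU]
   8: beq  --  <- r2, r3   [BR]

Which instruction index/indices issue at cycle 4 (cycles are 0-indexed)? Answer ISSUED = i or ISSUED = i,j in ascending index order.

  cy0 -> i0 (or) RAW r1
  cy1 -> i1+i2 (st/or) pair
  cy2 -> i3 (sub) WAW r0
  cy3 -> i4 (mul) no-port MUL/BR
  cy4 -> i5 (blt) no-port BR/MUL
  cy5 -> i6+i7 (mulh/and) pair
  cy6 -> i8 (beq) tail

ISSUED = 5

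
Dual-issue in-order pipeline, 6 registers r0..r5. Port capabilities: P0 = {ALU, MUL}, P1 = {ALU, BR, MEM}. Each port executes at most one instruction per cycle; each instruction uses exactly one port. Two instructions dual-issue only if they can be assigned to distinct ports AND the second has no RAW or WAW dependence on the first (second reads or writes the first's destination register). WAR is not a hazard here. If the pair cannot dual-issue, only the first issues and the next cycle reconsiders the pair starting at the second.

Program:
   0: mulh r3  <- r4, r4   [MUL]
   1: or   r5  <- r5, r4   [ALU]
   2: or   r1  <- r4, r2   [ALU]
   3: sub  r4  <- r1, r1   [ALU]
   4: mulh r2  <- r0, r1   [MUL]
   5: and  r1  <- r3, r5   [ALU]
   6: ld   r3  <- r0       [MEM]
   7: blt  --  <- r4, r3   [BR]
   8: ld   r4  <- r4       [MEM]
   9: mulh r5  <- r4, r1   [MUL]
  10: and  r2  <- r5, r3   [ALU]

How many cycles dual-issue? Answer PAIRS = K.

0. mulh;or @i0,i1  | dual
1. or @i2  | RAW r1
2. sub;mulh @i3,i4  | dual
3. and;ld @i5,i6  | dual
4. blt @i7  | no-port BR/MEM
5. ld @i8  | RAW r4
6. mulh @i9  | RAW r5
7. and @i10  | tail

PAIRS = 3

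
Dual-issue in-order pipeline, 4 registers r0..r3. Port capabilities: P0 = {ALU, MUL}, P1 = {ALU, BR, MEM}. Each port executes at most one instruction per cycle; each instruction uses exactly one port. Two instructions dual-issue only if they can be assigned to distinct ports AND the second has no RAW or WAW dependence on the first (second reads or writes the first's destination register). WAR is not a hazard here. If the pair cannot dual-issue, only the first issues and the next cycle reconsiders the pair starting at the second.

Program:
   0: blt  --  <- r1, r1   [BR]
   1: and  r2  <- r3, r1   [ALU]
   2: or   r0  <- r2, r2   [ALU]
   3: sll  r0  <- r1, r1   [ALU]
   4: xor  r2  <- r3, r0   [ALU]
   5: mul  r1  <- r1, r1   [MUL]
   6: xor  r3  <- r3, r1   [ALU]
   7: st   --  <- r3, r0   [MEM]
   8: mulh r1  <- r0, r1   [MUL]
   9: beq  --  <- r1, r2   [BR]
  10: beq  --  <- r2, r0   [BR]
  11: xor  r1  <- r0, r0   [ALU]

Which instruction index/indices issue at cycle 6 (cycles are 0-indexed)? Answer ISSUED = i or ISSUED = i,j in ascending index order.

t=0 i0,i1:blt.BR/and.ALU ; pair
t=1 i2:or.ALU ; WAW r0
t=2 i3:sll.ALU ; RAW r0
t=3 i4,i5:xor.ALU/mul.MUL ; pair
t=4 i6:xor.ALU ; RAW r3
t=5 i7,i8:st.MEM/mulh.MUL ; pair
t=6 i9:beq.BR ; no-port BR/BR
t=7 i10,i11:beq.BR/xor.ALU ; pair

ISSUED = 9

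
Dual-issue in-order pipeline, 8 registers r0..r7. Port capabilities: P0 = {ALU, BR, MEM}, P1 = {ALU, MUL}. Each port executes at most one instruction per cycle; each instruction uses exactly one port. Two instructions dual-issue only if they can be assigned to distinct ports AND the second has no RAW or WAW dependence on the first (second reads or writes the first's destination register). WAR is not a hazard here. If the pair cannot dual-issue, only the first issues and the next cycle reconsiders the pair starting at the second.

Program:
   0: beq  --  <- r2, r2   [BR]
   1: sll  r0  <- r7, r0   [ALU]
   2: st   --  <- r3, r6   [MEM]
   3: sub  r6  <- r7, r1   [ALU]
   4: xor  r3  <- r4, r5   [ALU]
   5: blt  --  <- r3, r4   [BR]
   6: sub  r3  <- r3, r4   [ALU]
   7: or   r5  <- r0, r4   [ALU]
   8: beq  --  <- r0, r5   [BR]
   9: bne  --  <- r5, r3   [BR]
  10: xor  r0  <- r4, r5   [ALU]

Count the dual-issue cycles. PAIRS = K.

[0] i0&i1  beq+sll  -- 2-wide
[1] i2&i3  st+sub  -- 2-wide
[2] i4  xor  -- RAW r3
[3] i5&i6  blt+sub  -- 2-wide
[4] i7  or  -- RAW r5
[5] i8  beq  -- no-port BR/BR
[6] i9&i10  bne+xor  -- 2-wide

PAIRS = 4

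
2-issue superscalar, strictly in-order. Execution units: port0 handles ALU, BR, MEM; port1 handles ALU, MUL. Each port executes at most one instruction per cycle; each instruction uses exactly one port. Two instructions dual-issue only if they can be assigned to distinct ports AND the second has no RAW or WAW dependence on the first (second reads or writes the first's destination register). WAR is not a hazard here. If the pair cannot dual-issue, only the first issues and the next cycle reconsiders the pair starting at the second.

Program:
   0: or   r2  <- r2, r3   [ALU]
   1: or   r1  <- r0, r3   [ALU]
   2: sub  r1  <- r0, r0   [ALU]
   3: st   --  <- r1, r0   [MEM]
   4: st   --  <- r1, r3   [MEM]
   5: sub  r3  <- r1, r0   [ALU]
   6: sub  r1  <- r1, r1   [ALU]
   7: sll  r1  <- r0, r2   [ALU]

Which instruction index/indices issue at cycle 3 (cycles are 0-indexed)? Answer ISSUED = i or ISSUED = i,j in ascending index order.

ISSUED = 4,5

  cy0 -> i0&i1 (or/or) dual
  cy1 -> i2 (sub) RAW r1
  cy2 -> i3 (st) no-port MEM/MEM
  cy3 -> i4&i5 (st/sub) dual
  cy4 -> i6 (sub) WAW r1
  cy5 -> i7 (sll) tail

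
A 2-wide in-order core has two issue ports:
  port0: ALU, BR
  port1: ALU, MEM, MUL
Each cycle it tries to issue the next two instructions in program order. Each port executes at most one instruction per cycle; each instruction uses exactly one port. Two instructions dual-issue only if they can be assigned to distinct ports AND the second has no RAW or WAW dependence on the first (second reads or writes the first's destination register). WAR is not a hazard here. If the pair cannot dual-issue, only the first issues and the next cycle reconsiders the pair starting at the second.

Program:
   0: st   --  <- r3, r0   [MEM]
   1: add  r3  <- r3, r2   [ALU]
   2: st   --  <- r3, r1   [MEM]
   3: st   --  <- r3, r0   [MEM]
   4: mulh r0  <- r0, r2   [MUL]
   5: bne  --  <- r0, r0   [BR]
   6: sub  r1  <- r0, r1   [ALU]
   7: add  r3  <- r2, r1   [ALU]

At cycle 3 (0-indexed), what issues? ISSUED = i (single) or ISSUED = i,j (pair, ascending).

  cy0 -> i0/i1 (st+add) 2-wide
  cy1 -> i2 (st) no-port MEM/MEM
  cy2 -> i3 (st) no-port MEM/MUL
  cy3 -> i4 (mulh) RAW r0
  cy4 -> i5/i6 (bne+sub) 2-wide
  cy5 -> i7 (add) tail

ISSUED = 4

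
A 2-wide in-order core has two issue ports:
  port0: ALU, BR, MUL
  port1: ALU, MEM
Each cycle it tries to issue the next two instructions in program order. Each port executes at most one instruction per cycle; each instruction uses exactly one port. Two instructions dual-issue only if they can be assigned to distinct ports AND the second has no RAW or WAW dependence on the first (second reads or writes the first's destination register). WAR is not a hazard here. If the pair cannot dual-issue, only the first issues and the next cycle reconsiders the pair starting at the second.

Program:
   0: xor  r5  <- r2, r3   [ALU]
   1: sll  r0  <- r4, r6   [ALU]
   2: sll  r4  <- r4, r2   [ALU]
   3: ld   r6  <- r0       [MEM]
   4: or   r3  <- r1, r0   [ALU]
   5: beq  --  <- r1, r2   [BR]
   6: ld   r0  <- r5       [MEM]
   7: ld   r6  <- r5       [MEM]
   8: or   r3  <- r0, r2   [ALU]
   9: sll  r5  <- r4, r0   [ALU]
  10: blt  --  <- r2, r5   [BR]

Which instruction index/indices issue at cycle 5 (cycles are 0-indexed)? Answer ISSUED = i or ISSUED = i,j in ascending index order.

ISSUED = 9

t=0 i0,i1:xor/sll ; 2-wide
t=1 i2,i3:sll/ld ; 2-wide
t=2 i4,i5:or/beq ; 2-wide
t=3 i6:ld ; no-port MEM/MEM
t=4 i7,i8:ld/or ; 2-wide
t=5 i9:sll ; RAW r5
t=6 i10:blt ; tail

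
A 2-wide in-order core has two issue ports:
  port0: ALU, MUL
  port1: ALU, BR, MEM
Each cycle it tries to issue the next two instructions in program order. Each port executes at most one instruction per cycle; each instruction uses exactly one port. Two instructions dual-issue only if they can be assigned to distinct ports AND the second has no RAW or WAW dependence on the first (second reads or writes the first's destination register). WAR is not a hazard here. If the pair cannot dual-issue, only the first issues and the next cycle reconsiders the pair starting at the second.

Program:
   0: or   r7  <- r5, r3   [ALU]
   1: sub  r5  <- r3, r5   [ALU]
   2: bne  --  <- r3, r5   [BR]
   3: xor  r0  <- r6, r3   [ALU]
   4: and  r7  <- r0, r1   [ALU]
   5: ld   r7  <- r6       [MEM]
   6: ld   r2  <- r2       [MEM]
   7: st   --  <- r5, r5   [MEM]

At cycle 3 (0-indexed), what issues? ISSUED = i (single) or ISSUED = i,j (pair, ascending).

0. or.ALU;sub.ALU @i0&i1  | 2-wide
1. bne.BR;xor.ALU @i2&i3  | 2-wide
2. and.ALU @i4  | WAW r7
3. ld.MEM @i5  | no-port MEM/MEM
4. ld.MEM @i6  | no-port MEM/MEM
5. st.MEM @i7  | tail

ISSUED = 5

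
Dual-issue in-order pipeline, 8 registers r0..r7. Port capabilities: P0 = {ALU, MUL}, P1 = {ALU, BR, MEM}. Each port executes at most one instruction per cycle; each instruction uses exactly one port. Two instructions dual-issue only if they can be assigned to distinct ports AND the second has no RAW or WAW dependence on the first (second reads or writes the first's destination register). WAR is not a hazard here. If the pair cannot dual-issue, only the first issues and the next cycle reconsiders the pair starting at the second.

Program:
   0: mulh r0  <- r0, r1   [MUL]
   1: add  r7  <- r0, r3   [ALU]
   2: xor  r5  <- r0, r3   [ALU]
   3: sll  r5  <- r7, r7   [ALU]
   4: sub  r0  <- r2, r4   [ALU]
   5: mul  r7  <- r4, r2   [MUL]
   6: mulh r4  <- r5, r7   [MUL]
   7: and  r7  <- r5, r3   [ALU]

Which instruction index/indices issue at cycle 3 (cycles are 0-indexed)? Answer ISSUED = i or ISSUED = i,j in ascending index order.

ISSUED = 5

  cy0 -> i0 (mulh.MUL) RAW r0
  cy1 -> i1,i2 (add.ALU+xor.ALU) pair
  cy2 -> i3,i4 (sll.ALU+sub.ALU) pair
  cy3 -> i5 (mul.MUL) no-port MUL/MUL
  cy4 -> i6,i7 (mulh.MUL+and.ALU) pair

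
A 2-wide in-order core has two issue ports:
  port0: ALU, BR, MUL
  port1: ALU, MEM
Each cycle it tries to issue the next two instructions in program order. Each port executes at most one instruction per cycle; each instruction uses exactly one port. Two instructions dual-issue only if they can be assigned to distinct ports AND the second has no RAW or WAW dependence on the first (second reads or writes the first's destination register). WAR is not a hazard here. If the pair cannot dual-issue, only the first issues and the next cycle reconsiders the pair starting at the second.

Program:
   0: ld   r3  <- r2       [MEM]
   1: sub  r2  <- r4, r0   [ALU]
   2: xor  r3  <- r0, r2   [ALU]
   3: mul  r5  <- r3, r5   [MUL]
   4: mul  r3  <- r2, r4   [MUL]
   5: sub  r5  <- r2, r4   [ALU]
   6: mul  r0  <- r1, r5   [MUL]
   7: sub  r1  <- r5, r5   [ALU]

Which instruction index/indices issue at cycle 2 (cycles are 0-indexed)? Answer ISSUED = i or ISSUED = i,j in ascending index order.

#0 head=0: ld.MEM sub.ALU i0&i1 dual
#1 head=2: xor.ALU i2 RAW r3
#2 head=3: mul.MUL i3 no-port MUL/MUL
#3 head=4: mul.MUL sub.ALU i4&i5 dual
#4 head=6: mul.MUL sub.ALU i6&i7 dual

ISSUED = 3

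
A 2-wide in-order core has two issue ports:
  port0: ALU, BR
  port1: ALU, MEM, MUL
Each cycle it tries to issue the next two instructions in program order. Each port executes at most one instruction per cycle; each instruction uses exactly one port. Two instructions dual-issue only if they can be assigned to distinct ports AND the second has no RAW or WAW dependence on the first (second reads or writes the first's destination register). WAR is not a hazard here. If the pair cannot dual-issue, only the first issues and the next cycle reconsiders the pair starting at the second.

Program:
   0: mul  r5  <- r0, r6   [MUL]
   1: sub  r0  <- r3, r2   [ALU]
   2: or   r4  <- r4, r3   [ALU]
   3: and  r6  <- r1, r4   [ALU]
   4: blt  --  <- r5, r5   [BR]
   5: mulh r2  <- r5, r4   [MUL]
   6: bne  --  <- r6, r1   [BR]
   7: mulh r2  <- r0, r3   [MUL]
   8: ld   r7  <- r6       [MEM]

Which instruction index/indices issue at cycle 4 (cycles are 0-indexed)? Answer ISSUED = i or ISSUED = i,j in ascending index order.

ISSUED = 7

[0] i0,i1  mul.MUL sub.ALU  -- pair
[1] i2  or.ALU  -- RAW r4
[2] i3,i4  and.ALU blt.BR  -- pair
[3] i5,i6  mulh.MUL bne.BR  -- pair
[4] i7  mulh.MUL  -- no-port MUL/MEM
[5] i8  ld.MEM  -- tail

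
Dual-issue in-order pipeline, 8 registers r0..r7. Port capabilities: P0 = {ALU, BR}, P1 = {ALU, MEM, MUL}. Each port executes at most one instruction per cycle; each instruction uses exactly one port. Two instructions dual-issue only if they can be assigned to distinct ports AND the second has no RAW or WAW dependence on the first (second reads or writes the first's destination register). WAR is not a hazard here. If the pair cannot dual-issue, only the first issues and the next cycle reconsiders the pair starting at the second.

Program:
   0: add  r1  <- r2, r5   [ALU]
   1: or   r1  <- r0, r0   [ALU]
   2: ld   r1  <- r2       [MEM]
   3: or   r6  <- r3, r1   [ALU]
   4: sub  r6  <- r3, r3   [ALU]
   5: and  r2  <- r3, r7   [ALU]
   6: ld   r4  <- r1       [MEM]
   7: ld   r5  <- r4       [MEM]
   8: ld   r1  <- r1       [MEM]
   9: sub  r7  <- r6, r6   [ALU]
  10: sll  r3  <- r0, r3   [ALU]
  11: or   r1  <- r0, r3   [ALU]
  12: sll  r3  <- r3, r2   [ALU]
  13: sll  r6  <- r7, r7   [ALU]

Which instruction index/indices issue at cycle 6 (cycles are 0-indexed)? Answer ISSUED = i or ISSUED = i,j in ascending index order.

ISSUED = 7

t=0 i0:add.ALU ; WAW r1
t=1 i1:or.ALU ; WAW r1
t=2 i2:ld.MEM ; RAW r1
t=3 i3:or.ALU ; WAW r6
t=4 i4+i5:sub.ALU+and.ALU ; 2-wide
t=5 i6:ld.MEM ; no-port MEM/MEM
t=6 i7:ld.MEM ; no-port MEM/MEM
t=7 i8+i9:ld.MEM+sub.ALU ; 2-wide
t=8 i10:sll.ALU ; RAW r3
t=9 i11+i12:or.ALU+sll.ALU ; 2-wide
t=10 i13:sll.ALU ; tail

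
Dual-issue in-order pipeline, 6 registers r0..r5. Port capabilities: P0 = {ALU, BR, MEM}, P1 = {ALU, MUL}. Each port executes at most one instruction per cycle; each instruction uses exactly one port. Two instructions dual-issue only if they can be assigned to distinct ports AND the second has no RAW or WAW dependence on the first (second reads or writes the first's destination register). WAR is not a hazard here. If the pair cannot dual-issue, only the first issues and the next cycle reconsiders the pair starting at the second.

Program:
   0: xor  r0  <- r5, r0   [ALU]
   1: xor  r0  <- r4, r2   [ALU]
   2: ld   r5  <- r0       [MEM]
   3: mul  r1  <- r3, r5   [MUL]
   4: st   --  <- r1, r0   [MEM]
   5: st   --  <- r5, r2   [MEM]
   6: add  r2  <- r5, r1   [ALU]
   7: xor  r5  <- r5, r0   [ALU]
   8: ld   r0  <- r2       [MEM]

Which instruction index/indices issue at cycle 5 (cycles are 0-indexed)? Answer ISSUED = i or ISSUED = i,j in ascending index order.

0. xor @i0  | WAW r0
1. xor @i1  | RAW r0
2. ld @i2  | RAW r5
3. mul @i3  | RAW r1
4. st @i4  | no-port MEM/MEM
5. st;add @i5,i6  | 2-wide
6. xor;ld @i7,i8  | 2-wide

ISSUED = 5,6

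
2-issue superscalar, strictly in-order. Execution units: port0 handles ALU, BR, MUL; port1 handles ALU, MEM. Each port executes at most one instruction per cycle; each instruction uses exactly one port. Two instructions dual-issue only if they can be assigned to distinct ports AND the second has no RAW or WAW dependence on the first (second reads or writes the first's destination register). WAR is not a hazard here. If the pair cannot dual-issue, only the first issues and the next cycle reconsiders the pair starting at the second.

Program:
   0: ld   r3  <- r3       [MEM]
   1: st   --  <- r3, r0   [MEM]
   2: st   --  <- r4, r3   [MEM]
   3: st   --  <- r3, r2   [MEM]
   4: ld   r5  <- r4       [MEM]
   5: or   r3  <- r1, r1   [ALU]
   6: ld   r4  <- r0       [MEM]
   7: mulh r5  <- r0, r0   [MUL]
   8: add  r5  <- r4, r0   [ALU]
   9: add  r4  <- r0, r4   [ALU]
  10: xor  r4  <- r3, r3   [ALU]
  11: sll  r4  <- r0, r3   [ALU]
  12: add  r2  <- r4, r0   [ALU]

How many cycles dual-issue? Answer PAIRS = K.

#0 head=0: ld.MEM i0 no-port MEM/MEM
#1 head=1: st.MEM i1 no-port MEM/MEM
#2 head=2: st.MEM i2 no-port MEM/MEM
#3 head=3: st.MEM i3 no-port MEM/MEM
#4 head=4: ld.MEM/or.ALU i4&i5 pair
#5 head=6: ld.MEM/mulh.MUL i6&i7 pair
#6 head=8: add.ALU/add.ALU i8&i9 pair
#7 head=10: xor.ALU i10 WAW r4
#8 head=11: sll.ALU i11 RAW r4
#9 head=12: add.ALU i12 tail

PAIRS = 3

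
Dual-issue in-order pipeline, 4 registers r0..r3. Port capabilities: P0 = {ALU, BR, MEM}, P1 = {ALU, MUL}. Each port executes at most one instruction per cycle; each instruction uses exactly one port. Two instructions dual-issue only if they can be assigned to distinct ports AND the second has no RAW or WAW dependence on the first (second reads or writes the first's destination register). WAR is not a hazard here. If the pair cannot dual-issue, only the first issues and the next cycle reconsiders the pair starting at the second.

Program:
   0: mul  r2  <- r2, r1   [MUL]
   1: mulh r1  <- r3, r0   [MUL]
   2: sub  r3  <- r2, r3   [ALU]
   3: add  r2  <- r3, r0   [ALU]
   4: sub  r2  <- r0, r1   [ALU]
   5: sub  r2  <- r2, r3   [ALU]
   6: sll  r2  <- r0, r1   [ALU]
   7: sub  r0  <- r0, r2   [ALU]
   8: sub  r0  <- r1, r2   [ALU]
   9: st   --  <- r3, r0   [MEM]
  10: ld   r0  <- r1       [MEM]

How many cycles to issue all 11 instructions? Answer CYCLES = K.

0. mul @i0  | no-port MUL/MUL
1. mulh+sub @i1+i2  | pair
2. add @i3  | WAW r2
3. sub @i4  | RAW+WAW r2
4. sub @i5  | WAW r2
5. sll @i6  | RAW r2
6. sub @i7  | WAW r0
7. sub @i8  | RAW r0
8. st @i9  | no-port MEM/MEM
9. ld @i10  | tail

CYCLES = 10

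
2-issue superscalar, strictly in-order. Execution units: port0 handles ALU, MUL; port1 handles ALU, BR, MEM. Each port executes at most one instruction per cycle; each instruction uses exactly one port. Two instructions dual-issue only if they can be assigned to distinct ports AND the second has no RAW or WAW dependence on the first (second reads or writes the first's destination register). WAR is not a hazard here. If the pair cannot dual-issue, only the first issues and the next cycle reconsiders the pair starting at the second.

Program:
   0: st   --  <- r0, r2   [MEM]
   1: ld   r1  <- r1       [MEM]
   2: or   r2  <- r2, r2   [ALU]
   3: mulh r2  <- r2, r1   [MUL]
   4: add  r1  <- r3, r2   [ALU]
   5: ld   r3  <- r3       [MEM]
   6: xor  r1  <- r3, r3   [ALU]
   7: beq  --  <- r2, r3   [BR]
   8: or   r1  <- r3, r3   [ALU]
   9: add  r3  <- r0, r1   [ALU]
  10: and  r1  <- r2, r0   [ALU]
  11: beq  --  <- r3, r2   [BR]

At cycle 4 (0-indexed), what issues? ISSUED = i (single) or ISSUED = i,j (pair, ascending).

[0] i0  st  -- no-port MEM/MEM
[1] i1,i2  ld+or  -- pair
[2] i3  mulh  -- RAW r2
[3] i4,i5  add+ld  -- pair
[4] i6,i7  xor+beq  -- pair
[5] i8  or  -- RAW r1
[6] i9,i10  add+and  -- pair
[7] i11  beq  -- tail

ISSUED = 6,7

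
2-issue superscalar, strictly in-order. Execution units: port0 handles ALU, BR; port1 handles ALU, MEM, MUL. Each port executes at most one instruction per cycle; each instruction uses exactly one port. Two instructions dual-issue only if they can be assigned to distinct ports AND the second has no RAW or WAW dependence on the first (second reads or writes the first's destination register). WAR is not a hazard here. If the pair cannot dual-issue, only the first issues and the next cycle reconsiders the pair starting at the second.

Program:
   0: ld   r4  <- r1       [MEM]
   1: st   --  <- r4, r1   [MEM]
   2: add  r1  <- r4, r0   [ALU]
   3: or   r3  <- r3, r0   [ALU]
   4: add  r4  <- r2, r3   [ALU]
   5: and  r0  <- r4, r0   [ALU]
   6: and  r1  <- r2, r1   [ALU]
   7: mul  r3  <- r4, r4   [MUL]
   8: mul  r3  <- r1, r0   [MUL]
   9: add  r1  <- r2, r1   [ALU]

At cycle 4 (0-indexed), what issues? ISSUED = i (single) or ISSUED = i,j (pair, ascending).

  cy0 -> i0 (ld) no-port MEM/MEM
  cy1 -> i1,i2 (st;add) 2-wide
  cy2 -> i3 (or) RAW r3
  cy3 -> i4 (add) RAW r4
  cy4 -> i5,i6 (and;and) 2-wide
  cy5 -> i7 (mul) no-port MUL/MUL
  cy6 -> i8,i9 (mul;add) 2-wide

ISSUED = 5,6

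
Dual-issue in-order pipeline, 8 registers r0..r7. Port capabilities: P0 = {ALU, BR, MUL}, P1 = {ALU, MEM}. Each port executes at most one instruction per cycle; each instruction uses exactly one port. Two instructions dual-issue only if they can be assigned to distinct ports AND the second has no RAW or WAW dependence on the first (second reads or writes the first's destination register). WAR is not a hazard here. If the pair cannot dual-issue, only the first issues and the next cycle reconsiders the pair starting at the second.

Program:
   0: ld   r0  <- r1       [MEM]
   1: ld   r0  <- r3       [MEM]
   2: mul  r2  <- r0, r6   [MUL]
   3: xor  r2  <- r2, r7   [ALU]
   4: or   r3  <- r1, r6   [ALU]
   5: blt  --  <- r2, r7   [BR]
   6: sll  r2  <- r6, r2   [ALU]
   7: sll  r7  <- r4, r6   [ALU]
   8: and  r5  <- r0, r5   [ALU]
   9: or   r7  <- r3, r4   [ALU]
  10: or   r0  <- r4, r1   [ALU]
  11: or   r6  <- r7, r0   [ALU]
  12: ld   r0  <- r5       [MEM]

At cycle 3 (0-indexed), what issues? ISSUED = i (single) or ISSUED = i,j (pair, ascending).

ISSUED = 3,4

c0: i0 ld  no-port MEM/MEM
c1: i1 ld  RAW r0
c2: i2 mul  RAW+WAW r2
c3: i3+i4 xor;or  2-wide
c4: i5+i6 blt;sll  2-wide
c5: i7+i8 sll;and  2-wide
c6: i9+i10 or;or  2-wide
c7: i11+i12 or;ld  2-wide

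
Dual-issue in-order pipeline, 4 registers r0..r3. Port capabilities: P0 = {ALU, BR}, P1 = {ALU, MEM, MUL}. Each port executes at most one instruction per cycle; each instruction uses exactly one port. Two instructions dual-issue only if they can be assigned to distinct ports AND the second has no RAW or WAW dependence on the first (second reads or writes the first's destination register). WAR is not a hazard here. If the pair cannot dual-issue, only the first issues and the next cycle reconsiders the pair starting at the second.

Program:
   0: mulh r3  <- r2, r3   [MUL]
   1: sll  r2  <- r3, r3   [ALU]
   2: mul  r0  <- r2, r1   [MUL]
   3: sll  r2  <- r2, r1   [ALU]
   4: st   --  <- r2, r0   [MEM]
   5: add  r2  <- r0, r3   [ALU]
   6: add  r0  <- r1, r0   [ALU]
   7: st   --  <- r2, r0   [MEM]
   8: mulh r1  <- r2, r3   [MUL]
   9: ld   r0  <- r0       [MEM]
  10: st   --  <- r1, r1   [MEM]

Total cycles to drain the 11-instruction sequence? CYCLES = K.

#0 head=0: mulh.MUL i0 RAW r3
#1 head=1: sll.ALU i1 RAW r2
#2 head=2: mul.MUL+sll.ALU i2+i3 2-wide
#3 head=4: st.MEM+add.ALU i4+i5 2-wide
#4 head=6: add.ALU i6 RAW r0
#5 head=7: st.MEM i7 no-port MEM/MUL
#6 head=8: mulh.MUL i8 no-port MUL/MEM
#7 head=9: ld.MEM i9 no-port MEM/MEM
#8 head=10: st.MEM i10 tail

CYCLES = 9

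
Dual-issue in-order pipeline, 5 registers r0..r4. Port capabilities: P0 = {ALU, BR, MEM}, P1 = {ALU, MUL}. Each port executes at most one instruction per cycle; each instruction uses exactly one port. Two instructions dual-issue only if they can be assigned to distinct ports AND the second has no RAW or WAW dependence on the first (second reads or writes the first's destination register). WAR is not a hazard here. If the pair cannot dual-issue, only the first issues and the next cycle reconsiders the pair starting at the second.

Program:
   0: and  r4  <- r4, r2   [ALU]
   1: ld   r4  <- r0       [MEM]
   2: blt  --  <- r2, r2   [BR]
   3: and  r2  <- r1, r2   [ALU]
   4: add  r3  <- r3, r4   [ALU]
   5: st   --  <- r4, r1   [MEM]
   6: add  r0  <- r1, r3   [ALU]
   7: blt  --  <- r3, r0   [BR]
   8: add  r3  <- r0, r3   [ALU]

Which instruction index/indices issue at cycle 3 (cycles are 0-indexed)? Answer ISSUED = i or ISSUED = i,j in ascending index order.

ISSUED = 4,5

  cy0 -> i0 (and.ALU) WAW r4
  cy1 -> i1 (ld.MEM) no-port MEM/BR
  cy2 -> i2/i3 (blt.BR and.ALU) pair
  cy3 -> i4/i5 (add.ALU st.MEM) pair
  cy4 -> i6 (add.ALU) RAW r0
  cy5 -> i7/i8 (blt.BR add.ALU) pair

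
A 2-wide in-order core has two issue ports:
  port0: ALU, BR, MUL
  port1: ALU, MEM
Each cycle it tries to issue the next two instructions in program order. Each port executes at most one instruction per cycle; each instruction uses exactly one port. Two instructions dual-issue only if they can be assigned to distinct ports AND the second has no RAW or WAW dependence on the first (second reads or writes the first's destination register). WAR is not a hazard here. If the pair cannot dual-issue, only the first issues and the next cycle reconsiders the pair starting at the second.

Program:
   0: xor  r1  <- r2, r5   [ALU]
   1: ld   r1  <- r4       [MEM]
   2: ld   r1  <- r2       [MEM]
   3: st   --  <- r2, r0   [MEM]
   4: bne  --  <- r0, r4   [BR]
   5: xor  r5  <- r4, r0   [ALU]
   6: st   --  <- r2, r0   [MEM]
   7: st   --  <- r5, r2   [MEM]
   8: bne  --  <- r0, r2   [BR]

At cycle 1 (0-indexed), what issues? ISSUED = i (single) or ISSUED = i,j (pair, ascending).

ISSUED = 1

  cy0 -> i0 (xor.ALU) WAW r1
  cy1 -> i1 (ld.MEM) no-port MEM/MEM
  cy2 -> i2 (ld.MEM) no-port MEM/MEM
  cy3 -> i3+i4 (st.MEM+bne.BR) dual
  cy4 -> i5+i6 (xor.ALU+st.MEM) dual
  cy5 -> i7+i8 (st.MEM+bne.BR) dual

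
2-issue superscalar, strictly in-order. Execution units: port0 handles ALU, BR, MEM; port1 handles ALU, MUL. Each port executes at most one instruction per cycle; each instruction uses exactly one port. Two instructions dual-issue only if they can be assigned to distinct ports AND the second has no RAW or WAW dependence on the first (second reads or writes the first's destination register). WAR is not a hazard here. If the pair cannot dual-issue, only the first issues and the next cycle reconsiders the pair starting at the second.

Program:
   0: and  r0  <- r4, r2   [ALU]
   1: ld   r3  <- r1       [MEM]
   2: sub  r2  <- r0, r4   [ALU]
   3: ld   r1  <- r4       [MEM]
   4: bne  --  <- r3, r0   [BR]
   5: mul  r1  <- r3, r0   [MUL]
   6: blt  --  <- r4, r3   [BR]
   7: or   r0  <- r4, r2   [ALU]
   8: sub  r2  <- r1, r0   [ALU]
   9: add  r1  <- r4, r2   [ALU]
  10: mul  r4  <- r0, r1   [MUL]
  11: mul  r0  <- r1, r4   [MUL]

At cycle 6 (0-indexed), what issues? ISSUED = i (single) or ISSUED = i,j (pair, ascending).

#0 head=0: and.ALU;ld.MEM i0&i1 2-wide
#1 head=2: sub.ALU;ld.MEM i2&i3 2-wide
#2 head=4: bne.BR;mul.MUL i4&i5 2-wide
#3 head=6: blt.BR;or.ALU i6&i7 2-wide
#4 head=8: sub.ALU i8 RAW r2
#5 head=9: add.ALU i9 RAW r1
#6 head=10: mul.MUL i10 no-port MUL/MUL
#7 head=11: mul.MUL i11 tail

ISSUED = 10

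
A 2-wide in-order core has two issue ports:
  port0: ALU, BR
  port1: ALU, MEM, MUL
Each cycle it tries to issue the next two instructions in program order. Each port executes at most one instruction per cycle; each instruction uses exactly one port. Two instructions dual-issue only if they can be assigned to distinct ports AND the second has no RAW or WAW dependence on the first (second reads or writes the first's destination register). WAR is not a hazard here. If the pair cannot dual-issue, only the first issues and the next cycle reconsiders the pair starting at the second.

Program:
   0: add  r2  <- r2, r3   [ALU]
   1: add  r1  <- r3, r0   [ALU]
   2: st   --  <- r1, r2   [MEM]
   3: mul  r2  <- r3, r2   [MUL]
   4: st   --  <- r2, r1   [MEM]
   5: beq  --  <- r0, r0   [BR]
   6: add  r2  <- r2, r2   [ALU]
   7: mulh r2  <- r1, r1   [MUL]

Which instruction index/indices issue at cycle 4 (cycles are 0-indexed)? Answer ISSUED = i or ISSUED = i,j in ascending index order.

ISSUED = 6

  cy0 -> i0&i1 (add.ALU+add.ALU) 2-wide
  cy1 -> i2 (st.MEM) no-port MEM/MUL
  cy2 -> i3 (mul.MUL) no-port MUL/MEM
  cy3 -> i4&i5 (st.MEM+beq.BR) 2-wide
  cy4 -> i6 (add.ALU) WAW r2
  cy5 -> i7 (mulh.MUL) tail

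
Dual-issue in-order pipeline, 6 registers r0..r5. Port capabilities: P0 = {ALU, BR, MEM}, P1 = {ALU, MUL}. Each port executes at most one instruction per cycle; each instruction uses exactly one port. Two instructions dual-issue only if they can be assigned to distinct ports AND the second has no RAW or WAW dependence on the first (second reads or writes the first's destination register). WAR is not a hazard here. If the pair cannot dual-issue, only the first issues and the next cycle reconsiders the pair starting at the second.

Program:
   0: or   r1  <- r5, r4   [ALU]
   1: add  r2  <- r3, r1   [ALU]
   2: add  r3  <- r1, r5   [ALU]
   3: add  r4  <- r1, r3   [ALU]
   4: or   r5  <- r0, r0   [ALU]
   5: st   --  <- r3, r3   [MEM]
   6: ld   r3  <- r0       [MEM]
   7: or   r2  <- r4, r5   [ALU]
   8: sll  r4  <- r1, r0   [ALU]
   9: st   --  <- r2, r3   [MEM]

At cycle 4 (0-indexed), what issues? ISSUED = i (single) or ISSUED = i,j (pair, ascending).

[0] i0  or.ALU  -- RAW r1
[1] i1,i2  add.ALU+add.ALU  -- 2-wide
[2] i3,i4  add.ALU+or.ALU  -- 2-wide
[3] i5  st.MEM  -- no-port MEM/MEM
[4] i6,i7  ld.MEM+or.ALU  -- 2-wide
[5] i8,i9  sll.ALU+st.MEM  -- 2-wide

ISSUED = 6,7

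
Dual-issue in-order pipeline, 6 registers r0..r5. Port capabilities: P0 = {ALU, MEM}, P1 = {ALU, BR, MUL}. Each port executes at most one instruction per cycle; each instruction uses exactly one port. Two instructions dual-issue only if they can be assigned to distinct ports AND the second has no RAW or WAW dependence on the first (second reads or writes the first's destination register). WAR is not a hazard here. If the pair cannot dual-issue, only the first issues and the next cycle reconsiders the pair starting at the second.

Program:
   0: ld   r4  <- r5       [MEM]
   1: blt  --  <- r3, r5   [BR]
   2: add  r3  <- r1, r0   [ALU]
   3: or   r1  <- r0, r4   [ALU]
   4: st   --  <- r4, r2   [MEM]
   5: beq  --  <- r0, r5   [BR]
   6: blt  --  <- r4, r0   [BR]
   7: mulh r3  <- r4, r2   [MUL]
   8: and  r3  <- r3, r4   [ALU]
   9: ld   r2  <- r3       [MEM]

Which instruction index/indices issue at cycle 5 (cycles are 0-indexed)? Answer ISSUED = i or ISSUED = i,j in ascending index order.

ISSUED = 8

[0] i0+i1  ld.MEM/blt.BR  -- dual
[1] i2+i3  add.ALU/or.ALU  -- dual
[2] i4+i5  st.MEM/beq.BR  -- dual
[3] i6  blt.BR  -- no-port BR/MUL
[4] i7  mulh.MUL  -- RAW+WAW r3
[5] i8  and.ALU  -- RAW r3
[6] i9  ld.MEM  -- tail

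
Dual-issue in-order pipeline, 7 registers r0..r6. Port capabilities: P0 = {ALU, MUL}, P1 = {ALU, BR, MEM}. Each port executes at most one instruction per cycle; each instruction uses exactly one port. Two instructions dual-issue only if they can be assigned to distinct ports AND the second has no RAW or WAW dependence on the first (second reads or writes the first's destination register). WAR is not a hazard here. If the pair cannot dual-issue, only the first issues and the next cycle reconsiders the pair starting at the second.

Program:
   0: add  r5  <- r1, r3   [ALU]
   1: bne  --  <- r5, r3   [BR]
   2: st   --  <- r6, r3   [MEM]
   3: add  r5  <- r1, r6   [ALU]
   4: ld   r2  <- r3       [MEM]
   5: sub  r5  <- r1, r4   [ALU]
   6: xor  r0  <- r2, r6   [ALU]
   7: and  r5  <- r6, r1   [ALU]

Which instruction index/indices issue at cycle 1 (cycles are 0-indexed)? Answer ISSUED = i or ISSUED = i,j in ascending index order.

t=0 i0:add ; RAW r5
t=1 i1:bne ; no-port BR/MEM
t=2 i2/i3:st+add ; pair
t=3 i4/i5:ld+sub ; pair
t=4 i6/i7:xor+and ; pair

ISSUED = 1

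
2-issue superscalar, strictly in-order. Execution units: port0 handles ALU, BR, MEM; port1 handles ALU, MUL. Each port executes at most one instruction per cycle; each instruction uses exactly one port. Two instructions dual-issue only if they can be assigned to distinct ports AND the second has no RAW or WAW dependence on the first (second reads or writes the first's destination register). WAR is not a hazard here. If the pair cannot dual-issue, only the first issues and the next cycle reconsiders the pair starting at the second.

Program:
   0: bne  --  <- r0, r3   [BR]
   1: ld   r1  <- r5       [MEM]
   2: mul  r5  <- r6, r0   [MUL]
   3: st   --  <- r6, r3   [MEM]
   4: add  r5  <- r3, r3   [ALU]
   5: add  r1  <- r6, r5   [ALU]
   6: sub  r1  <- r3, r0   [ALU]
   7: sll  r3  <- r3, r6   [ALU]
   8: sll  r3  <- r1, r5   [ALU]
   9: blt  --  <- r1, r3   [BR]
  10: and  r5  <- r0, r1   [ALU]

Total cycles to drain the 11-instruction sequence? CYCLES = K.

CYCLES = 7

0. bne.BR @i0  | no-port BR/MEM
1. ld.MEM/mul.MUL @i1/i2  | pair
2. st.MEM/add.ALU @i3/i4  | pair
3. add.ALU @i5  | WAW r1
4. sub.ALU/sll.ALU @i6/i7  | pair
5. sll.ALU @i8  | RAW r3
6. blt.BR/and.ALU @i9/i10  | pair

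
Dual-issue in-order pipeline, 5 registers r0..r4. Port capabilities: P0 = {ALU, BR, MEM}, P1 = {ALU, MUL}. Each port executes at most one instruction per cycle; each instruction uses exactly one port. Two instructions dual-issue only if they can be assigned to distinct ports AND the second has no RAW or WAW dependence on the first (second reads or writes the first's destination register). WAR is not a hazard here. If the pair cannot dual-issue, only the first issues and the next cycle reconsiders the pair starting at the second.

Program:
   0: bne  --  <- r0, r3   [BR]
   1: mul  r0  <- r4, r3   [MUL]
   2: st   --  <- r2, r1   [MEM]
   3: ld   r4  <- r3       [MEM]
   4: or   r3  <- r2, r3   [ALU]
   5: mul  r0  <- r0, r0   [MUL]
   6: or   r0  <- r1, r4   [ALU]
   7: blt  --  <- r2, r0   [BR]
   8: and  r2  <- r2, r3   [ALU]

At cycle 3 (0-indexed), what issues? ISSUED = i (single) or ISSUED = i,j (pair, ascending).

c0: i0&i1 bne;mul  pair
c1: i2 st  no-port MEM/MEM
c2: i3&i4 ld;or  pair
c3: i5 mul  WAW r0
c4: i6 or  RAW r0
c5: i7&i8 blt;and  pair

ISSUED = 5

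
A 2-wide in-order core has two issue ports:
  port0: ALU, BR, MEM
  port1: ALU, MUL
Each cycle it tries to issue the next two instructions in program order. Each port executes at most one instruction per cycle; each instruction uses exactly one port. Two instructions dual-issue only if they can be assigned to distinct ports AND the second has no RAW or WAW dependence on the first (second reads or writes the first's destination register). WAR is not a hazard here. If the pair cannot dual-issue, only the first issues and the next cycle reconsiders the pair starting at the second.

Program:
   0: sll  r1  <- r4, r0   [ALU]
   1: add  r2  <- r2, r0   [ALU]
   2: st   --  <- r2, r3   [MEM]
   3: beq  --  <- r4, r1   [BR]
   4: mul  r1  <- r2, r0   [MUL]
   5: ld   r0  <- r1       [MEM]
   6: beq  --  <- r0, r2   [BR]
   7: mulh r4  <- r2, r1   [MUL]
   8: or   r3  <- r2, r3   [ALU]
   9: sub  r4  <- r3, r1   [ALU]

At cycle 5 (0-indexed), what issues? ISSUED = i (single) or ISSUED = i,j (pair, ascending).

ISSUED = 8

[0] i0&i1  sll.ALU+add.ALU  -- dual
[1] i2  st.MEM  -- no-port MEM/BR
[2] i3&i4  beq.BR+mul.MUL  -- dual
[3] i5  ld.MEM  -- no-port MEM/BR
[4] i6&i7  beq.BR+mulh.MUL  -- dual
[5] i8  or.ALU  -- RAW r3
[6] i9  sub.ALU  -- tail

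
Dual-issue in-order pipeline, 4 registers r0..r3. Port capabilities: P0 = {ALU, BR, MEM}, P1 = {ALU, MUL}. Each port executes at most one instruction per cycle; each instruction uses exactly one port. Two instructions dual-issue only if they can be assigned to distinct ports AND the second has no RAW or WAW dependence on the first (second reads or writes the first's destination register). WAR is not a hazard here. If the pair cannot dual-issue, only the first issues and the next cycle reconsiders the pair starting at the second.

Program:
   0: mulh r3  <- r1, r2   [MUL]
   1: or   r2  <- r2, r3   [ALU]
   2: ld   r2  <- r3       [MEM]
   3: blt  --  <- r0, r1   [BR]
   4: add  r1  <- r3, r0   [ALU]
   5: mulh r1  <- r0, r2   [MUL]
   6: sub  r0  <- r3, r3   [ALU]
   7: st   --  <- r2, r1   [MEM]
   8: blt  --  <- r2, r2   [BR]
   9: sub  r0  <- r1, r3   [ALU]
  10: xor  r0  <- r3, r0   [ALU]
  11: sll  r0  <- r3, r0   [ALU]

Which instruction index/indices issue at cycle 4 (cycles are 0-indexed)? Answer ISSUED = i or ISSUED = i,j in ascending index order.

#0 head=0: mulh i0 RAW r3
#1 head=1: or i1 WAW r2
#2 head=2: ld i2 no-port MEM/BR
#3 head=3: blt+add i3/i4 2-wide
#4 head=5: mulh+sub i5/i6 2-wide
#5 head=7: st i7 no-port MEM/BR
#6 head=8: blt+sub i8/i9 2-wide
#7 head=10: xor i10 RAW+WAW r0
#8 head=11: sll i11 tail

ISSUED = 5,6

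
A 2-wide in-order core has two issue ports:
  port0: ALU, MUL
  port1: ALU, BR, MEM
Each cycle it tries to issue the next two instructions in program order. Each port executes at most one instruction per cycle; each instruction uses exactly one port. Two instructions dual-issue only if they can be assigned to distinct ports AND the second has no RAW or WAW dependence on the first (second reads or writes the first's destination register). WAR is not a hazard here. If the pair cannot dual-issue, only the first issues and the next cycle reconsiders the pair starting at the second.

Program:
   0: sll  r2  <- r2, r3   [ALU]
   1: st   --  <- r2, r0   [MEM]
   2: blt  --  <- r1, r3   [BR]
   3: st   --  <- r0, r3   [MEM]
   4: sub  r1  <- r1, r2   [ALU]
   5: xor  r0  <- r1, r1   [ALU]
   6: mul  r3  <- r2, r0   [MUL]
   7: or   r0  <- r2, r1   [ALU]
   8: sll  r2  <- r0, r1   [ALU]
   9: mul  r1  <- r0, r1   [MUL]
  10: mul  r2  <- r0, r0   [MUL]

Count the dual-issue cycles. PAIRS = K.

PAIRS = 3

0. sll.ALU @i0  | RAW r2
1. st.MEM @i1  | no-port MEM/BR
2. blt.BR @i2  | no-port BR/MEM
3. st.MEM sub.ALU @i3+i4  | pair
4. xor.ALU @i5  | RAW r0
5. mul.MUL or.ALU @i6+i7  | pair
6. sll.ALU mul.MUL @i8+i9  | pair
7. mul.MUL @i10  | tail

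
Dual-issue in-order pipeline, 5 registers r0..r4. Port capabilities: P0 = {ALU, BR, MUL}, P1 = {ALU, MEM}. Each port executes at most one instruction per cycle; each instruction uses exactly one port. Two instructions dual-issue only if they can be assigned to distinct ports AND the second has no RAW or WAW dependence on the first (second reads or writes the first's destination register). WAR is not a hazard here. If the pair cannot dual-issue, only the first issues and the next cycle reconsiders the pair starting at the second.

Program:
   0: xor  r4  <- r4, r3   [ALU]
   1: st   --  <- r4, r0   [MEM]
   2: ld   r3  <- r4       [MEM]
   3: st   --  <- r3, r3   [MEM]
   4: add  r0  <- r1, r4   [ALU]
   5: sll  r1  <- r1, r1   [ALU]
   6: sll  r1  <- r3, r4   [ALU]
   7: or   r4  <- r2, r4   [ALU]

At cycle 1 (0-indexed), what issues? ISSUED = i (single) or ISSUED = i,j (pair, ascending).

[0] i0  xor  -- RAW r4
[1] i1  st  -- no-port MEM/MEM
[2] i2  ld  -- no-port MEM/MEM
[3] i3+i4  st+add  -- 2-wide
[4] i5  sll  -- WAW r1
[5] i6+i7  sll+or  -- 2-wide

ISSUED = 1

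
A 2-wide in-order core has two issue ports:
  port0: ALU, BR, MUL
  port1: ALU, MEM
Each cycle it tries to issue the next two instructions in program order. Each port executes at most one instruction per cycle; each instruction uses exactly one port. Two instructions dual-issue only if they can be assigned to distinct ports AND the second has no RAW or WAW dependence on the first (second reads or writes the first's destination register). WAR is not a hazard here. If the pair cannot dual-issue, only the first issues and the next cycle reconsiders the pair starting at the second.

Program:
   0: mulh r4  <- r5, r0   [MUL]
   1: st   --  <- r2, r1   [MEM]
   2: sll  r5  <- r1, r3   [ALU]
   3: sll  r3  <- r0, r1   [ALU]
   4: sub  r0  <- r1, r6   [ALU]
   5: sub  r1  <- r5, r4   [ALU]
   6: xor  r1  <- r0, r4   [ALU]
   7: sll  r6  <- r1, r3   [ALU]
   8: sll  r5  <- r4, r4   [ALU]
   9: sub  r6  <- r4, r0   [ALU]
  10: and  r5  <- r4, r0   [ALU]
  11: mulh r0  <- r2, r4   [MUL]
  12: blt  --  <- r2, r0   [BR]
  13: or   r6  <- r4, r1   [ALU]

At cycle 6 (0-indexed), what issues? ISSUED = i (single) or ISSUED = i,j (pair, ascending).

ISSUED = 11

c0: i0/i1 mulh.MUL;st.MEM  2-wide
c1: i2/i3 sll.ALU;sll.ALU  2-wide
c2: i4/i5 sub.ALU;sub.ALU  2-wide
c3: i6 xor.ALU  RAW r1
c4: i7/i8 sll.ALU;sll.ALU  2-wide
c5: i9/i10 sub.ALU;and.ALU  2-wide
c6: i11 mulh.MUL  no-port MUL/BR
c7: i12/i13 blt.BR;or.ALU  2-wide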